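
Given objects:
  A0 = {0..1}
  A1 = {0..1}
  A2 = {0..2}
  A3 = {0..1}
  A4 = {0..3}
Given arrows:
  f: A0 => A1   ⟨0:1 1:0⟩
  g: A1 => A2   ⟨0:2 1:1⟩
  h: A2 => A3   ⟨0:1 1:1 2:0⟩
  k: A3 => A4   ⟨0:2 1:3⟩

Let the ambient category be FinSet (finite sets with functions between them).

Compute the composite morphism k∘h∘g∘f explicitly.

  0 f=>1 g=>1 h=>1 k=>3
  1 f=>0 g=>2 h=>0 k=>2
result: ⟨0:3 1:2⟩

Answer: ⟨0:3 1:2⟩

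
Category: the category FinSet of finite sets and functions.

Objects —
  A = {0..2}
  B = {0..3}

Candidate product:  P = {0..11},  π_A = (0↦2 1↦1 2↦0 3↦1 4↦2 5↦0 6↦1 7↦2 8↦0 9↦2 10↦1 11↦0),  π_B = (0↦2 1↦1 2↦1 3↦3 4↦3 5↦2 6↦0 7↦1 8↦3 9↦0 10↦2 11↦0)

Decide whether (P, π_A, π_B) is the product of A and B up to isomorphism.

|A|·|B| = 3·4 = 12;  |P| = 12
Check the pairing map k ↦ (π_A(k), π_B(k)):
  0 ↦ (2,2)
  1 ↦ (1,1)
  2 ↦ (0,1)
  3 ↦ (1,3)
  4 ↦ (2,3)
  5 ↦ (0,2)
  6 ↦ (1,0)
  7 ↦ (2,1)
  8 ↦ (0,3)
  9 ↦ (2,0)
  10 ↦ (1,2)
  11 ↦ (0,0)
distinct pairs in image: 12 / 12 needed
  → bijection onto A×B; projections well-typed.

Answer: VALID PRODUCT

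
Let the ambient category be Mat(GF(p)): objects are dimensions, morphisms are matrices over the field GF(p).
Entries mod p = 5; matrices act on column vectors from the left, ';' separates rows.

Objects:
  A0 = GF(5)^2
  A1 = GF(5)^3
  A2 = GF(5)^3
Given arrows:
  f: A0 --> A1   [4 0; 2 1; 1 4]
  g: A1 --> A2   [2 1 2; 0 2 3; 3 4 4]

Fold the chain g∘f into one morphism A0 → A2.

  e0=⟨1,0⟩ f-->⟨4,2,1⟩ g-->⟨2,2,4⟩
  e1=⟨0,1⟩ f-->⟨0,1,4⟩ g-->⟨4,4,0⟩
result: [2 4; 2 4; 4 0]

Answer: [2 4; 2 4; 4 0]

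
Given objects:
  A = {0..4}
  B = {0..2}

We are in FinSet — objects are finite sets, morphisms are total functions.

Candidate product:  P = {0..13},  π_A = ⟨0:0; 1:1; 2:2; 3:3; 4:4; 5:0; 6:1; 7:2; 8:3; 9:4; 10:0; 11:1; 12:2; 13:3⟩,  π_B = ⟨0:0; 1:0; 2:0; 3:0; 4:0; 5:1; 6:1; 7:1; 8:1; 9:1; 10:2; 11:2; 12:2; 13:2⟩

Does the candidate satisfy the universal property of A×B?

|A|·|B| = 5·3 = 15;  |P| = 14
  → cardinalities differ; no bijection possible.

Answer: NOT A VALID PRODUCT — |P|=14 ≠ |A|·|B|=15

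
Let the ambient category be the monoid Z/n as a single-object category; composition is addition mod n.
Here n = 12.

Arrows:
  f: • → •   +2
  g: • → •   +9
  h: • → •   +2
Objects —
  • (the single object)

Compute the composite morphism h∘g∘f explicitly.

  0 +2≡2 +9≡11 +2≡1  (mod 12)
composite: +1

Answer: +1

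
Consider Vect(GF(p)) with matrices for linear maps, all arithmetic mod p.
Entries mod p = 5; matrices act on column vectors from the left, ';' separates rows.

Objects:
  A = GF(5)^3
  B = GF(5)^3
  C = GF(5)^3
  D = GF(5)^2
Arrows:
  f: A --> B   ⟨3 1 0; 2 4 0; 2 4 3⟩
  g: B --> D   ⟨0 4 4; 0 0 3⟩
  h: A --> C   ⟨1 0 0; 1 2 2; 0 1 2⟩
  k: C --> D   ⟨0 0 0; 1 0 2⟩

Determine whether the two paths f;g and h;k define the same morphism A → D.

Answer: DOES NOT COMMUTE

Trace:
Along f;g (path 1):
  e0=(1,0,0) f-->(3,2,2) g-->(1,1)
  e1=(0,1,0) f-->(1,4,4) g-->(2,2)
  e2=(0,0,1) f-->(0,0,3) g-->(2,4)
  composite₁ = ⟨1 2 2; 1 2 4⟩
Along h;k (path 2):
  e0=(1,0,0) h-->(1,1,0) k-->(0,1)
  e1=(0,1,0) h-->(0,2,1) k-->(0,2)
  e2=(0,0,1) h-->(0,2,2) k-->(0,4)
  composite₂ = ⟨0 0 0; 1 2 4⟩
Equal? differ; not commutative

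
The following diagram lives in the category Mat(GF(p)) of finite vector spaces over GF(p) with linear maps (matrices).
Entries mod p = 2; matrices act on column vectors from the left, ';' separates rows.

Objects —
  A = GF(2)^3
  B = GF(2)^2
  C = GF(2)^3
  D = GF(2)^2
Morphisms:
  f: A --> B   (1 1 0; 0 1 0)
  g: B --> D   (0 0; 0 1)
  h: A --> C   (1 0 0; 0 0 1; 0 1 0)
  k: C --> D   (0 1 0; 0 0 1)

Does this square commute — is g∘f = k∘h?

Path 1 = f;g:
  e0=[1,0,0] f-->[1,0] g-->[0,0]
  e1=[0,1,0] f-->[1,1] g-->[0,1]
  e2=[0,0,1] f-->[0,0] g-->[0,0]
  ⟦path⟧₁ = (0 0 0; 0 1 0)
Path 2 = h;k:
  e0=[1,0,0] h-->[1,0,0] k-->[0,0]
  e1=[0,1,0] h-->[0,0,1] k-->[0,1]
  e2=[0,0,1] h-->[0,1,0] k-->[1,0]
  ⟦path⟧₂ = (0 0 1; 0 1 0)
Equal? differ; not commutative

Answer: DOES NOT COMMUTE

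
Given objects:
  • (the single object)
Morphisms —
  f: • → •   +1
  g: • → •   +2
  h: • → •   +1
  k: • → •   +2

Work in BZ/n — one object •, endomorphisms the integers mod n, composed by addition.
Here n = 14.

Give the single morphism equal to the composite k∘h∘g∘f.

  0 +1≡1 +2≡3 +1≡4 +2≡6  (mod 14)
⟦path⟧: +6

Answer: +6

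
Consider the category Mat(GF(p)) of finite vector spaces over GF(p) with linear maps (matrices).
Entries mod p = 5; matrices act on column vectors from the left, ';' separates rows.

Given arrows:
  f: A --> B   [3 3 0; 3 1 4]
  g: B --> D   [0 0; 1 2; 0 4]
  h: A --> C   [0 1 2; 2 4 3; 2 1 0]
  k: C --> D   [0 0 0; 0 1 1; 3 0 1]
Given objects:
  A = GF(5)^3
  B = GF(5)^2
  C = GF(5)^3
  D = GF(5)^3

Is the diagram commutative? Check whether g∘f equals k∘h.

Answer: COMMUTES

Work:
Path 1 = f;g:
  e0=(1,0,0) f-->(3,3) g-->(0,4,2)
  e1=(0,1,0) f-->(3,1) g-->(0,0,4)
  e2=(0,0,1) f-->(0,4) g-->(0,3,1)
  result₁ = [0 0 0; 4 0 3; 2 4 1]
Path 2 = h;k:
  e0=(1,0,0) h-->(0,2,2) k-->(0,4,2)
  e1=(0,1,0) h-->(1,4,1) k-->(0,0,4)
  e2=(0,0,1) h-->(2,3,0) k-->(0,3,1)
  result₂ = [0 0 0; 4 0 3; 2 4 1]
Equal? equal; square commutes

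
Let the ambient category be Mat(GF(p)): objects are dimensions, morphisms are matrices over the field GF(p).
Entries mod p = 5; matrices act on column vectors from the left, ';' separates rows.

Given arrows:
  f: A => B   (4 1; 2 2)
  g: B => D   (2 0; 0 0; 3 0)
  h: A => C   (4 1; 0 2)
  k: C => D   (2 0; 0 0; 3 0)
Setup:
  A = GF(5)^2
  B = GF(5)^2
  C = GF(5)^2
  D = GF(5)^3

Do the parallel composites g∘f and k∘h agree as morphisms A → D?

Answer: COMMUTES

Trace:
Along f;g (path 1):
  e0=⟨1,0⟩ f=>⟨4,2⟩ g=>⟨3,0,2⟩
  e1=⟨0,1⟩ f=>⟨1,2⟩ g=>⟨2,0,3⟩
  ⟦path⟧₁ = (3 2; 0 0; 2 3)
Along h;k (path 2):
  e0=⟨1,0⟩ h=>⟨4,0⟩ k=>⟨3,0,2⟩
  e1=⟨0,1⟩ h=>⟨1,2⟩ k=>⟨2,0,3⟩
  ⟦path⟧₂ = (3 2; 0 0; 2 3)
Equal? same morphism ✓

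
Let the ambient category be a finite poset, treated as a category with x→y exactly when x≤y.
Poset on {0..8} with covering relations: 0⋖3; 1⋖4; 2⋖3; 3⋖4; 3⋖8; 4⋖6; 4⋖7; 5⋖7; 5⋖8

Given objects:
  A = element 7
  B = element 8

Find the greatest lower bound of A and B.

{x : x⊑A ∧ x⊑B} = {0,2,3,5}  (A=7, B=8)
  maximal lower bounds 3 and 5 are incomparable: neither 3⊑5 nor 5⊑3
→ no greatest lower bound exists

Answer: NO MEET EXISTS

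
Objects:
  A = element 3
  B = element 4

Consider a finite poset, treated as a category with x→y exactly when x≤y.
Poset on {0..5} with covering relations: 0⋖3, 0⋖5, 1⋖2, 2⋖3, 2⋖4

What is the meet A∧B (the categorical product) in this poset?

Common predecessors of 3,4: {1,2}
  1 ≤ 2
  2 ≤ 2
glb = 2

Answer: A∧B = 2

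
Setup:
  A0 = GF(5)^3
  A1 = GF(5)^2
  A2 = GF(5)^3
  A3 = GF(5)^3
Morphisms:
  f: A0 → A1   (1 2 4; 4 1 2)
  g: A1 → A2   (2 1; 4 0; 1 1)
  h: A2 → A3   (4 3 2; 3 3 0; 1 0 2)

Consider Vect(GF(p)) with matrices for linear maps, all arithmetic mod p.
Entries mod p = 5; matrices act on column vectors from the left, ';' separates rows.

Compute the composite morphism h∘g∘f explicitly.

Answer: (1 0 0; 0 4 3; 1 1 2)

Derivation:
  e0=[1,0,0] f→[1,4] g→[1,4,0] h→[1,0,1]
  e1=[0,1,0] f→[2,1] g→[0,3,3] h→[0,4,1]
  e2=[0,0,1] f→[4,2] g→[0,1,1] h→[0,3,2]
result: (1 0 0; 0 4 3; 1 1 2)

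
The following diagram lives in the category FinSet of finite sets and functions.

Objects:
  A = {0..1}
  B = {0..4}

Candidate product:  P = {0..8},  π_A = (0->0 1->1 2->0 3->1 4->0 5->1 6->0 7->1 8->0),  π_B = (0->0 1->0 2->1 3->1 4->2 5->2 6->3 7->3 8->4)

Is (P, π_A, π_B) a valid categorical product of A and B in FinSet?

Answer: NOT A VALID PRODUCT — |P|=9 ≠ |A|·|B|=10

Trace:
|A|·|B| = 2·5 = 10;  |P| = 9
  → cardinalities differ; no bijection possible.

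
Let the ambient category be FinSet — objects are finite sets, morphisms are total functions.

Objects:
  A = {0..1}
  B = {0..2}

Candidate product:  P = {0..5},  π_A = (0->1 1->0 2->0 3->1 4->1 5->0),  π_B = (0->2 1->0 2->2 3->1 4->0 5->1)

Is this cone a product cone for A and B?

|A|·|B| = 2·3 = 6;  |P| = 6
Check the pairing map k ↦ (π_A(k), π_B(k)):
  0 -> (1,2)
  1 -> (0,0)
  2 -> (0,2)
  3 -> (1,1)
  4 -> (1,0)
  5 -> (0,1)
distinct pairs in image: 6 / 6 needed
  → bijection onto A×B; projections well-typed.

Answer: VALID PRODUCT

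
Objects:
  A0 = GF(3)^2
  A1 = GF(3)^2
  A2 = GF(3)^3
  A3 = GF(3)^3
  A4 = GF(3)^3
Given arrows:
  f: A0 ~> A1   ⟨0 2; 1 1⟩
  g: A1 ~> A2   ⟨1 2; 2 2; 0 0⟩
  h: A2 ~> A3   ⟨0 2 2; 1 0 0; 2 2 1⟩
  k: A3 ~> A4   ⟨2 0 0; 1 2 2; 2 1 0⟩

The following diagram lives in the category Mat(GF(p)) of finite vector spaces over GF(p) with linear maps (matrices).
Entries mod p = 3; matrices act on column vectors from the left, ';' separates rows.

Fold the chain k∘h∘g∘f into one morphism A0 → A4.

Answer: ⟨2 0; 0 0; 1 1⟩

Trace:
  e0=⟨1,0⟩ f~>⟨0,1⟩ g~>⟨2,2,0⟩ h~>⟨1,2,2⟩ k~>⟨2,0,1⟩
  e1=⟨0,1⟩ f~>⟨2,1⟩ g~>⟨1,0,0⟩ h~>⟨0,1,2⟩ k~>⟨0,0,1⟩
⟦path⟧: ⟨2 0; 0 0; 1 1⟩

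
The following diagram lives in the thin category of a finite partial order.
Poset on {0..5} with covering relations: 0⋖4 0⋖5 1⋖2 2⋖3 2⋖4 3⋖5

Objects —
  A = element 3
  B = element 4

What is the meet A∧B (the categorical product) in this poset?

Answer: A∧B = 2

Derivation:
{x : x<=A ∧ x<=B} = {1,2}  (A=3, B=4)
  1 <= 2
  2 <= 2
glb = 2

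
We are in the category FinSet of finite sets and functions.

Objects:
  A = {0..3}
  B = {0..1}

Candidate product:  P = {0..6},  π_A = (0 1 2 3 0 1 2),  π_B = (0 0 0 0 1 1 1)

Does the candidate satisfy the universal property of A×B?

|A|·|B| = 4·2 = 8;  |P| = 7
  → cardinalities differ; no bijection possible.

Answer: NOT A VALID PRODUCT — |P|=7 ≠ |A|·|B|=8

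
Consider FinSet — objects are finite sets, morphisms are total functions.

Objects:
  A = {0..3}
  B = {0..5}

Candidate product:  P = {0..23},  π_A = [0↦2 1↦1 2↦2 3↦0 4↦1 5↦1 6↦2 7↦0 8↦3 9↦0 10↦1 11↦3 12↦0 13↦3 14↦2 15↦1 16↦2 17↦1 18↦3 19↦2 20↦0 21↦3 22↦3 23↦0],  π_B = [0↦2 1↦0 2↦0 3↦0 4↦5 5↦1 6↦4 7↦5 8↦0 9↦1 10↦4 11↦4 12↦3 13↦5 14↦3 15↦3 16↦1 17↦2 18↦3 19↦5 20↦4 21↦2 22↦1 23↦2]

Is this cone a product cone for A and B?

Answer: VALID PRODUCT

Work:
|A|·|B| = 4·6 = 24;  |P| = 24
Check the pairing map k ↦ (π_A(k), π_B(k)):
  0 ↦ (2,2)
  1 ↦ (1,0)
  2 ↦ (2,0)
  3 ↦ (0,0)
  4 ↦ (1,5)
  5 ↦ (1,1)
  6 ↦ (2,4)
  7 ↦ (0,5)
  8 ↦ (3,0)
  9 ↦ (0,1)
  10 ↦ (1,4)
  11 ↦ (3,4)
  12 ↦ (0,3)
  13 ↦ (3,5)
  14 ↦ (2,3)
  15 ↦ (1,3)
  16 ↦ (2,1)
  17 ↦ (1,2)
  18 ↦ (3,3)
  19 ↦ (2,5)
  20 ↦ (0,4)
  21 ↦ (3,2)
  22 ↦ (3,1)
  23 ↦ (0,2)
distinct pairs in image: 24 / 24 needed
  → bijection onto A×B; projections well-typed.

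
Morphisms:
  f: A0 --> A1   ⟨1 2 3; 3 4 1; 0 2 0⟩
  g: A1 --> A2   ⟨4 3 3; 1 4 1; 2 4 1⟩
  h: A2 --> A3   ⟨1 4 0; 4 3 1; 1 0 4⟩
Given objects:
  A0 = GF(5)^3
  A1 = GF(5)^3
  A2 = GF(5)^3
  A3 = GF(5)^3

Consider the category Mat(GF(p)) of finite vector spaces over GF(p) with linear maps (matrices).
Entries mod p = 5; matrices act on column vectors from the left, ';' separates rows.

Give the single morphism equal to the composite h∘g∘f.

  e0=[1,0,0] f-->[1,3,0] g-->[3,3,4] h-->[0,0,4]
  e1=[0,1,0] f-->[2,4,2] g-->[1,0,2] h-->[1,1,4]
  e2=[0,0,1] f-->[3,1,0] g-->[0,2,0] h-->[3,1,0]
result: ⟨0 1 3; 0 1 1; 4 4 0⟩

Answer: ⟨0 1 3; 0 1 1; 4 4 0⟩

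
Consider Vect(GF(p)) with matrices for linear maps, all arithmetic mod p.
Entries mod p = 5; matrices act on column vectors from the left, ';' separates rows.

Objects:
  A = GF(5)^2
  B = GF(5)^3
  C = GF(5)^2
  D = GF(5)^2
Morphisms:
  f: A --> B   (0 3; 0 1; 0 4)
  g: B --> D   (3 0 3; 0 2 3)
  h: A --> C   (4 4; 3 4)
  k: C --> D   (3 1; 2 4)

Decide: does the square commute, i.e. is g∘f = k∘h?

Answer: COMMUTES

Trace:
1) trace f;g:
  e0=[1,0] f-->[0,0,0] g-->[0,0]
  e1=[0,1] f-->[3,1,4] g-->[1,4]
  result₁ = (0 1; 0 4)
2) trace h;k:
  e0=[1,0] h-->[4,3] k-->[0,0]
  e1=[0,1] h-->[4,4] k-->[1,4]
  result₂ = (0 1; 0 4)
Equal? same morphism ✓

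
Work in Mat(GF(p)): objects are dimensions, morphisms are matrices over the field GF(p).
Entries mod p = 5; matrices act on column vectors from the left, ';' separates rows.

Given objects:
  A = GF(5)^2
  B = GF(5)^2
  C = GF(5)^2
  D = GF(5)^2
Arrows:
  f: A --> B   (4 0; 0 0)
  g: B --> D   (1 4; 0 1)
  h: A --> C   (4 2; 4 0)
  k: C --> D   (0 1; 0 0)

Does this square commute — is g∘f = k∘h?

Along f;g (path 1):
  e0=[1,0] f-->[4,0] g-->[4,0]
  e1=[0,1] f-->[0,0] g-->[0,0]
  ⟦path⟧₁ = (4 0; 0 0)
Along h;k (path 2):
  e0=[1,0] h-->[4,4] k-->[4,0]
  e1=[0,1] h-->[2,0] k-->[0,0]
  ⟦path⟧₂ = (4 0; 0 0)
Equal? same morphism ✓

Answer: COMMUTES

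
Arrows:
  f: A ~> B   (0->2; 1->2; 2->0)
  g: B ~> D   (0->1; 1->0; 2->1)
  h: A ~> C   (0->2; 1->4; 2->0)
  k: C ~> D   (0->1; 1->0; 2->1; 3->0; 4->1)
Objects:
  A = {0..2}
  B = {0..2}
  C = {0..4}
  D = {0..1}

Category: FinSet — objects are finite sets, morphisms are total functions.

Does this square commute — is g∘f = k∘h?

Answer: COMMUTES

Derivation:
Path 1 = f;g:
  0 f~>2 g~>1
  1 f~>2 g~>1
  2 f~>0 g~>1
  result₁ = (0->1; 1->1; 2->1)
Path 2 = h;k:
  0 h~>2 k~>1
  1 h~>4 k~>1
  2 h~>0 k~>1
  result₂ = (0->1; 1->1; 2->1)
Equal? YES — commutes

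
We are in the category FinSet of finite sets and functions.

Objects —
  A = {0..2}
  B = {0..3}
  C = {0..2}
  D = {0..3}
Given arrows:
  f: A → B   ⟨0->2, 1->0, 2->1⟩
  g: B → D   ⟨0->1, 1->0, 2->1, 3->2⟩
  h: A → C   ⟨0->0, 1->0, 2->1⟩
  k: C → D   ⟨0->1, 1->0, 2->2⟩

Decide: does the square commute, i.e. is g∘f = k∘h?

Answer: COMMUTES

Work:
Along f;g (path 1):
  0 f→2 g→1
  1 f→0 g→1
  2 f→1 g→0
  ⟦path⟧₁ = ⟨0->1, 1->1, 2->0⟩
Along h;k (path 2):
  0 h→0 k→1
  1 h→0 k→1
  2 h→1 k→0
  ⟦path⟧₂ = ⟨0->1, 1->1, 2->0⟩
Equal? same morphism ✓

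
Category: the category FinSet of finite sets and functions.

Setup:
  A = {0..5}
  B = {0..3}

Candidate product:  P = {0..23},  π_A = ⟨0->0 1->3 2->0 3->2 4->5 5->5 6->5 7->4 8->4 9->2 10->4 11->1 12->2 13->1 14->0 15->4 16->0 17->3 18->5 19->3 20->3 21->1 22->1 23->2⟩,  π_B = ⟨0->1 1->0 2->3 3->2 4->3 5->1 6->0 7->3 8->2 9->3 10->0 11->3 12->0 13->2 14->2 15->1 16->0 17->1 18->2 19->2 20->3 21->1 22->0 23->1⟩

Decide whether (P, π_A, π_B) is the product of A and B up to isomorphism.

|A|·|B| = 6·4 = 24;  |P| = 24
Check the pairing map k ↦ (π_A(k), π_B(k)):
  0 -> (0,1)
  1 -> (3,0)
  2 -> (0,3)
  3 -> (2,2)
  4 -> (5,3)
  5 -> (5,1)
  6 -> (5,0)
  7 -> (4,3)
  8 -> (4,2)
  9 -> (2,3)
  10 -> (4,0)
  11 -> (1,3)
  12 -> (2,0)
  13 -> (1,2)
  14 -> (0,2)
  15 -> (4,1)
  16 -> (0,0)
  17 -> (3,1)
  18 -> (5,2)
  19 -> (3,2)
  20 -> (3,3)
  21 -> (1,1)
  22 -> (1,0)
  23 -> (2,1)
distinct pairs in image: 24 / 24 needed
  → bijection onto A×B; projections well-typed.

Answer: VALID PRODUCT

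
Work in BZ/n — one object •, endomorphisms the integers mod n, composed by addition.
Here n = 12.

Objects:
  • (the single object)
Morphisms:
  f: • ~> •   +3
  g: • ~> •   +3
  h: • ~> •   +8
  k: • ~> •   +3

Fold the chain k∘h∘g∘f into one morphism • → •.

  0 +3≡3 +3≡6 +8≡2 +3≡5  (mod 12)
⟦path⟧: +5

Answer: +5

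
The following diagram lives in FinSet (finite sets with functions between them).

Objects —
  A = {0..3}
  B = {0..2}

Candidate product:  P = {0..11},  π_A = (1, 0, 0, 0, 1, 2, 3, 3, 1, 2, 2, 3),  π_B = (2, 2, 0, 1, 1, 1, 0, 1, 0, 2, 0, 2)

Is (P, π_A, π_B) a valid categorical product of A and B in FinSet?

|A|·|B| = 4·3 = 12;  |P| = 12
Check the pairing map k ↦ (π_A(k), π_B(k)):
  0 : (1,2)
  1 : (0,2)
  2 : (0,0)
  3 : (0,1)
  4 : (1,1)
  5 : (2,1)
  6 : (3,0)
  7 : (3,1)
  8 : (1,0)
  9 : (2,2)
  10 : (2,0)
  11 : (3,2)
distinct pairs in image: 12 / 12 needed
  → bijection onto A×B; projections well-typed.

Answer: VALID PRODUCT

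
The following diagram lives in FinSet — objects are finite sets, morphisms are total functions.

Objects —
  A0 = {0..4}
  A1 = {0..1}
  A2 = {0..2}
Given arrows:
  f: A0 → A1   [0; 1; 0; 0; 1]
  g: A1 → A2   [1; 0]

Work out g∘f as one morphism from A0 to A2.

  0 f→0 g→1
  1 f→1 g→0
  2 f→0 g→1
  3 f→0 g→1
  4 f→1 g→0
⟦path⟧: [1; 0; 1; 1; 0]

Answer: [1; 0; 1; 1; 0]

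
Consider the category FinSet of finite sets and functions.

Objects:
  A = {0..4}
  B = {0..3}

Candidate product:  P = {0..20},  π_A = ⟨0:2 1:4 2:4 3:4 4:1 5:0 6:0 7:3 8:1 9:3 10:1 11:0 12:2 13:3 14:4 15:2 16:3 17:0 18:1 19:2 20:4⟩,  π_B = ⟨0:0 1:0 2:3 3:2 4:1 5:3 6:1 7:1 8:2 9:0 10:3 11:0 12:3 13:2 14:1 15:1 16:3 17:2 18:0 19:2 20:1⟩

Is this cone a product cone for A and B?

Answer: NOT A VALID PRODUCT — |P|=21 ≠ |A|·|B|=20

Derivation:
|A|·|B| = 5·4 = 20;  |P| = 21
  → cardinalities differ; no bijection possible.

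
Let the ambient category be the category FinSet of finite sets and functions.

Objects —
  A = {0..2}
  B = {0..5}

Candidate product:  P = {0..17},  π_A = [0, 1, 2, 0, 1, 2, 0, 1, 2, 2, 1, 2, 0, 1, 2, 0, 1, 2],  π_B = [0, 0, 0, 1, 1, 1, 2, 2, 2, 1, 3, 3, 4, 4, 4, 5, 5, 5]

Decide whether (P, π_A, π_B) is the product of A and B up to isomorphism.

Answer: NOT A VALID PRODUCT — duplicate pair at indices 5,9

Derivation:
|A|·|B| = 3·6 = 18;  |P| = 18
Check the pairing map k ↦ (π_A(k), π_B(k)):
  0 ↦ (0,0)
  1 ↦ (1,0)
  2 ↦ (2,0)
  3 ↦ (0,1)
  4 ↦ (1,1)
  5 ↦ (2,1)
  6 ↦ (0,2)
  7 ↦ (1,2)
  8 ↦ (2,2)
  9 ↦ (2,1)  ✗ repeats pair of k=5
  10 ↦ (1,3)
  11 ↦ (2,3)
  12 ↦ (0,4)
  13 ↦ (1,4)
  14 ↦ (2,4)
  15 ↦ (0,5)
  16 ↦ (1,5)
  17 ↦ (2,5)
distinct pairs in image: 17 / 18 needed
  → (2,1) hit at k=5 and k=9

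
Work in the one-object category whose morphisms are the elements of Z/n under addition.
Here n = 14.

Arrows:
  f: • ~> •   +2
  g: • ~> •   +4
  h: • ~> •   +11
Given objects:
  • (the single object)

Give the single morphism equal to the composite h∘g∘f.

  0 +2≡2 +4≡6 +11≡3  (mod 14)
⟦path⟧: +3

Answer: +3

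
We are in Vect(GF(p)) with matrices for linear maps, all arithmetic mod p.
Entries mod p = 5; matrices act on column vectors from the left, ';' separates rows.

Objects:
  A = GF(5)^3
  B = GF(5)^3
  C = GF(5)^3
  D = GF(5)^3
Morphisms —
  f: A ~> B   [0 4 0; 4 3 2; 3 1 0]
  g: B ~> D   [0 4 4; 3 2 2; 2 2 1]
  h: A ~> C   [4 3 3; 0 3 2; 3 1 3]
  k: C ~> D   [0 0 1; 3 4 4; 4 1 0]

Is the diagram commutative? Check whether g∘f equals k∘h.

Answer: COMMUTES

Work:
Along f;g (path 1):
  e0=[1,0,0] f~>[0,4,3] g~>[3,4,1]
  e1=[0,1,0] f~>[4,3,1] g~>[1,0,0]
  e2=[0,0,1] f~>[0,2,0] g~>[3,4,4]
  composite₁ = [3 1 3; 4 0 4; 1 0 4]
Along h;k (path 2):
  e0=[1,0,0] h~>[4,0,3] k~>[3,4,1]
  e1=[0,1,0] h~>[3,3,1] k~>[1,0,0]
  e2=[0,0,1] h~>[3,2,3] k~>[3,4,4]
  composite₂ = [3 1 3; 4 0 4; 1 0 4]
Equal? equal; square commutes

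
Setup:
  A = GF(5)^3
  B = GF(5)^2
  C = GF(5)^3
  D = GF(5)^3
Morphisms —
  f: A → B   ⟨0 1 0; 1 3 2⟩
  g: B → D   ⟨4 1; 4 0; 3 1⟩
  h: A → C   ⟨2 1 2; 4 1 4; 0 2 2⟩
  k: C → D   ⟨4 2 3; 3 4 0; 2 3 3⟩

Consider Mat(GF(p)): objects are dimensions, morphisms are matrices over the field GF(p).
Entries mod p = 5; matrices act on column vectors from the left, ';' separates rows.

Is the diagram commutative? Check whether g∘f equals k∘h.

Path 1 = f;g:
  e0=⟨1,0,0⟩ f→⟨0,1⟩ g→⟨1,0,1⟩
  e1=⟨0,1,0⟩ f→⟨1,3⟩ g→⟨2,4,1⟩
  e2=⟨0,0,1⟩ f→⟨0,2⟩ g→⟨2,0,2⟩
  composite₁ = ⟨1 2 2; 0 4 0; 1 1 2⟩
Path 2 = h;k:
  e0=⟨1,0,0⟩ h→⟨2,4,0⟩ k→⟨1,2,1⟩
  e1=⟨0,1,0⟩ h→⟨1,1,2⟩ k→⟨2,2,1⟩
  e2=⟨0,0,1⟩ h→⟨2,4,2⟩ k→⟨2,2,2⟩
  composite₂ = ⟨1 2 2; 2 2 2; 1 1 2⟩
Equal? distinct morphisms ✗

Answer: DOES NOT COMMUTE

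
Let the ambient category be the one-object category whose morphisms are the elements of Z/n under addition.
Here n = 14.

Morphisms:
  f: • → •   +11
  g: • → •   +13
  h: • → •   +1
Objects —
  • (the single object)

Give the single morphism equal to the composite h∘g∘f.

  0 +11≡11 +13≡10 +1≡11  (mod 14)
⟦path⟧: +11

Answer: +11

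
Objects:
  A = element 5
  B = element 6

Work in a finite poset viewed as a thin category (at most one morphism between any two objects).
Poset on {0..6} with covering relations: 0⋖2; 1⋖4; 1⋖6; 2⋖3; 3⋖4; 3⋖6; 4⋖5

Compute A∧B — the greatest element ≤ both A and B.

Answer: NO MEET EXISTS

Work:
Lower bounds of A=5 and B=6: {0,1,2,3}
  maximal lower bounds 1 and 3 are incomparable: neither 1<=3 nor 3<=1
→ no greatest lower bound exists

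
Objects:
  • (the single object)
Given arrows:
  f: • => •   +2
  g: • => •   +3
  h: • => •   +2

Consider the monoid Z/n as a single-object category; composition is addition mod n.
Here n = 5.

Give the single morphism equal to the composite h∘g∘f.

Answer: +2

Trace:
  0 +2≡2 +3≡0 +2≡2  (mod 5)
result: +2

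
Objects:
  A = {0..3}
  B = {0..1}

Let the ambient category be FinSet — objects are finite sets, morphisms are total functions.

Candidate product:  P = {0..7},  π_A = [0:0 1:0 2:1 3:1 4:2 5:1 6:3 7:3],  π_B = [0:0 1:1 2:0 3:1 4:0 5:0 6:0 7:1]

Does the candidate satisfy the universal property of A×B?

Answer: NOT A VALID PRODUCT — duplicate pair at indices 2,5

Trace:
|A|·|B| = 4·2 = 8;  |P| = 8
Check the pairing map k ↦ (π_A(k), π_B(k)):
  0 : (0,0)
  1 : (0,1)
  2 : (1,0)
  3 : (1,1)
  4 : (2,0)
  5 : (1,0)  ✗ repeats pair of k=2
  6 : (3,0)
  7 : (3,1)
distinct pairs in image: 7 / 8 needed
  → (1,0) hit at k=2 and k=5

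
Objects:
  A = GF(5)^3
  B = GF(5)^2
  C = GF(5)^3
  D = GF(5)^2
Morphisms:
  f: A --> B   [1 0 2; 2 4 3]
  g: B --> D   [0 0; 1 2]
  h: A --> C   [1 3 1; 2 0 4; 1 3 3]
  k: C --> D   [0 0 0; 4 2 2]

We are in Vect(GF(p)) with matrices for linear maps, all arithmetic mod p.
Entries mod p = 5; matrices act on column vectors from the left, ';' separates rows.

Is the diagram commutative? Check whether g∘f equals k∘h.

Answer: COMMUTES

Derivation:
1) trace f;g:
  e0=⟨1,0,0⟩ f-->⟨1,2⟩ g-->⟨0,0⟩
  e1=⟨0,1,0⟩ f-->⟨0,4⟩ g-->⟨0,3⟩
  e2=⟨0,0,1⟩ f-->⟨2,3⟩ g-->⟨0,3⟩
  ⟦path⟧₁ = [0 0 0; 0 3 3]
2) trace h;k:
  e0=⟨1,0,0⟩ h-->⟨1,2,1⟩ k-->⟨0,0⟩
  e1=⟨0,1,0⟩ h-->⟨3,0,3⟩ k-->⟨0,3⟩
  e2=⟨0,0,1⟩ h-->⟨1,4,3⟩ k-->⟨0,3⟩
  ⟦path⟧₂ = [0 0 0; 0 3 3]
Equal? same morphism ✓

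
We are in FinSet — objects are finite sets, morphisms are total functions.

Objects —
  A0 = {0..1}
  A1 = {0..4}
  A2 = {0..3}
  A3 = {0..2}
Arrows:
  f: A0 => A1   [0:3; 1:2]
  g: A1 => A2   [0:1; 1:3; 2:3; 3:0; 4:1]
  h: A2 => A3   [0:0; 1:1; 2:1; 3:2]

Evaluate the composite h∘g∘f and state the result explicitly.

  0 f=>3 g=>0 h=>0
  1 f=>2 g=>3 h=>2
⟦path⟧: [0:0; 1:2]

Answer: [0:0; 1:2]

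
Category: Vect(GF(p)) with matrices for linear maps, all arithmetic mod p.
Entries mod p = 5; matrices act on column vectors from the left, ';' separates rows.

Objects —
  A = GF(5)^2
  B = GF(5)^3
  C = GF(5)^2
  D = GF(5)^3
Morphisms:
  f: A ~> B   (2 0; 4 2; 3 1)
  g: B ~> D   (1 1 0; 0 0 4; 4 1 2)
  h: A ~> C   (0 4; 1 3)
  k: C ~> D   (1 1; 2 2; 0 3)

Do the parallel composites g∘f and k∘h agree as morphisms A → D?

Answer: COMMUTES

Derivation:
1) trace f;g:
  e0=⟨1,0⟩ f~>⟨2,4,3⟩ g~>⟨1,2,3⟩
  e1=⟨0,1⟩ f~>⟨0,2,1⟩ g~>⟨2,4,4⟩
  result₁ = (1 2; 2 4; 3 4)
2) trace h;k:
  e0=⟨1,0⟩ h~>⟨0,1⟩ k~>⟨1,2,3⟩
  e1=⟨0,1⟩ h~>⟨4,3⟩ k~>⟨2,4,4⟩
  result₂ = (1 2; 2 4; 3 4)
Equal? equal; square commutes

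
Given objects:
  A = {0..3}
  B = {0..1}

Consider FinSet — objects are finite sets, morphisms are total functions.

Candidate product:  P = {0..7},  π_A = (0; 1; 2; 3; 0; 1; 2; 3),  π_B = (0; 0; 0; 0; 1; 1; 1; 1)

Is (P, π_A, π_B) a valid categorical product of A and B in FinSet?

Answer: VALID PRODUCT

Work:
|A|·|B| = 4·2 = 8;  |P| = 8
Check the pairing map k ↦ (π_A(k), π_B(k)):
  0 : (0,0)
  1 : (1,0)
  2 : (2,0)
  3 : (3,0)
  4 : (0,1)
  5 : (1,1)
  6 : (2,1)
  7 : (3,1)
distinct pairs in image: 8 / 8 needed
  → bijection onto A×B; projections well-typed.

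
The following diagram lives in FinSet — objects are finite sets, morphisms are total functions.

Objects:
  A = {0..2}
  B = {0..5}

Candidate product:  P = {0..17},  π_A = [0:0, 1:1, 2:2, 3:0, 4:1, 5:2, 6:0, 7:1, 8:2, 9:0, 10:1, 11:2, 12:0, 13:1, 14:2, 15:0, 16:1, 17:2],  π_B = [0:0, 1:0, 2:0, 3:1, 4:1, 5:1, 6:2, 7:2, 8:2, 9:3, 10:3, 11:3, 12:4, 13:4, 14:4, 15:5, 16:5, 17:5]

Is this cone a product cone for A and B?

|A|·|B| = 3·6 = 18;  |P| = 18
Check the pairing map k ↦ (π_A(k), π_B(k)):
  0 : (0,0)
  1 : (1,0)
  2 : (2,0)
  3 : (0,1)
  4 : (1,1)
  5 : (2,1)
  6 : (0,2)
  7 : (1,2)
  8 : (2,2)
  9 : (0,3)
  10 : (1,3)
  11 : (2,3)
  12 : (0,4)
  13 : (1,4)
  14 : (2,4)
  15 : (0,5)
  16 : (1,5)
  17 : (2,5)
distinct pairs in image: 18 / 18 needed
  → bijection onto A×B; projections well-typed.

Answer: VALID PRODUCT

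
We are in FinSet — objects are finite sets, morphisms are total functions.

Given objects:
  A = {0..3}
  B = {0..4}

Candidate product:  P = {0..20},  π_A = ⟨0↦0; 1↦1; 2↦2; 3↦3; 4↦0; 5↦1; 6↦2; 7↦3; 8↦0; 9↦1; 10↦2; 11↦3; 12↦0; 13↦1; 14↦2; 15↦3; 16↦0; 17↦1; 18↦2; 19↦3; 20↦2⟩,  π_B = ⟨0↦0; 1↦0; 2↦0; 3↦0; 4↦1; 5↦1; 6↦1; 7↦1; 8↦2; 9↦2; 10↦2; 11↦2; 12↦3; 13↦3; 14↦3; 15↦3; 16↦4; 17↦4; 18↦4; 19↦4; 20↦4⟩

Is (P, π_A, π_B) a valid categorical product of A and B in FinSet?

|A|·|B| = 4·5 = 20;  |P| = 21
  → cardinalities differ; no bijection possible.

Answer: NOT A VALID PRODUCT — |P|=21 ≠ |A|·|B|=20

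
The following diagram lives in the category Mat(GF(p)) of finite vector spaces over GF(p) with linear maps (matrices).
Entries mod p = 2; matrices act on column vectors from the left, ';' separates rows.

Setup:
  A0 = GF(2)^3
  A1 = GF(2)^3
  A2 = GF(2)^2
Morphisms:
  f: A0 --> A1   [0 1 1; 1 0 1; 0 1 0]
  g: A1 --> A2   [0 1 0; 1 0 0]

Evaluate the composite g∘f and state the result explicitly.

  e0=⟨1,0,0⟩ f-->⟨0,1,0⟩ g-->⟨1,0⟩
  e1=⟨0,1,0⟩ f-->⟨1,0,1⟩ g-->⟨0,1⟩
  e2=⟨0,0,1⟩ f-->⟨1,1,0⟩ g-->⟨1,1⟩
⟦path⟧: [1 0 1; 0 1 1]

Answer: [1 0 1; 0 1 1]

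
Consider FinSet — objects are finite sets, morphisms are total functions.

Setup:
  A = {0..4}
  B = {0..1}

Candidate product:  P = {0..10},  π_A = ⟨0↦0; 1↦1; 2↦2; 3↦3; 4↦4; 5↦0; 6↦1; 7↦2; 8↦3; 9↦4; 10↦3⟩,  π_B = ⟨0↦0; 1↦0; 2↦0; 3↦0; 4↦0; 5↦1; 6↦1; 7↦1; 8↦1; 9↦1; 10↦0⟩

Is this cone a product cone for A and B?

Answer: NOT A VALID PRODUCT — |P|=11 ≠ |A|·|B|=10

Trace:
|A|·|B| = 5·2 = 10;  |P| = 11
  → cardinalities differ; no bijection possible.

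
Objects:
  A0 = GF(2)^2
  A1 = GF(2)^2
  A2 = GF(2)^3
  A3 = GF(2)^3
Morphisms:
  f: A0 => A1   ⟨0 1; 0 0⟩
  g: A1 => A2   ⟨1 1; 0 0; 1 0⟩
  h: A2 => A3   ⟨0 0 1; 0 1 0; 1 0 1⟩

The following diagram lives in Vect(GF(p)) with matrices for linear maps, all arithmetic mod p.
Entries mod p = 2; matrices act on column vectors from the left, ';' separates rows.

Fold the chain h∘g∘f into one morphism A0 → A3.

  e0=(1,0) f=>(0,0) g=>(0,0,0) h=>(0,0,0)
  e1=(0,1) f=>(1,0) g=>(1,0,1) h=>(1,0,0)
composite: ⟨0 1; 0 0; 0 0⟩

Answer: ⟨0 1; 0 0; 0 0⟩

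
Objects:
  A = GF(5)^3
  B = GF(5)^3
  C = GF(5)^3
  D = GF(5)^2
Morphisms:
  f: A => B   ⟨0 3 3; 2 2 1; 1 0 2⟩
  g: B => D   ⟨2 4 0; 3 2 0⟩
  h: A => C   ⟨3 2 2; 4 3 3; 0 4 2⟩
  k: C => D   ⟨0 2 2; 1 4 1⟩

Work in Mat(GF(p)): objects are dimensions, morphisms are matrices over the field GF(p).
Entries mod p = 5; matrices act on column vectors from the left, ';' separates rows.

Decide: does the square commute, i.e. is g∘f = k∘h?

1) trace f;g:
  e0=⟨1,0,0⟩ f=>⟨0,2,1⟩ g=>⟨3,4⟩
  e1=⟨0,1,0⟩ f=>⟨3,2,0⟩ g=>⟨4,3⟩
  e2=⟨0,0,1⟩ f=>⟨3,1,2⟩ g=>⟨0,1⟩
  composite₁ = ⟨3 4 0; 4 3 1⟩
2) trace h;k:
  e0=⟨1,0,0⟩ h=>⟨3,4,0⟩ k=>⟨3,4⟩
  e1=⟨0,1,0⟩ h=>⟨2,3,4⟩ k=>⟨4,3⟩
  e2=⟨0,0,1⟩ h=>⟨2,3,2⟩ k=>⟨0,1⟩
  composite₂ = ⟨3 4 0; 4 3 1⟩
Equal? YES — commutes

Answer: COMMUTES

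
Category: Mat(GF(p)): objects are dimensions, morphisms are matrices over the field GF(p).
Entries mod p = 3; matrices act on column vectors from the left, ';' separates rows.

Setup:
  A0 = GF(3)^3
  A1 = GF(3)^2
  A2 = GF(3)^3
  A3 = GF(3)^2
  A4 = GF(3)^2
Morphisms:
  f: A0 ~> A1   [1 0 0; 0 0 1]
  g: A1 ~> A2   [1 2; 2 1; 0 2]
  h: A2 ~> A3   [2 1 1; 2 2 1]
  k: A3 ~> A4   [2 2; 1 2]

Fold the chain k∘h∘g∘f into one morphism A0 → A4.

Answer: [2 0 0; 1 0 2]

Trace:
  e0=[1,0,0] f~>[1,0] g~>[1,2,0] h~>[1,0] k~>[2,1]
  e1=[0,1,0] f~>[0,0] g~>[0,0,0] h~>[0,0] k~>[0,0]
  e2=[0,0,1] f~>[0,1] g~>[2,1,2] h~>[1,2] k~>[0,2]
result: [2 0 0; 1 0 2]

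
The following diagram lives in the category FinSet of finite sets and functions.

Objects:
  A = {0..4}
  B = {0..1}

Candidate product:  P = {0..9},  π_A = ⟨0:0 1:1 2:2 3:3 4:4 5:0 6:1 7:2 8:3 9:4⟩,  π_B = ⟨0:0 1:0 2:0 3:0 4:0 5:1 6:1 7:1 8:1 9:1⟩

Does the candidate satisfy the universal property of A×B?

|A|·|B| = 5·2 = 10;  |P| = 10
Check the pairing map k ↦ (π_A(k), π_B(k)):
  0 : (0,0)
  1 : (1,0)
  2 : (2,0)
  3 : (3,0)
  4 : (4,0)
  5 : (0,1)
  6 : (1,1)
  7 : (2,1)
  8 : (3,1)
  9 : (4,1)
distinct pairs in image: 10 / 10 needed
  → bijection onto A×B; projections well-typed.

Answer: VALID PRODUCT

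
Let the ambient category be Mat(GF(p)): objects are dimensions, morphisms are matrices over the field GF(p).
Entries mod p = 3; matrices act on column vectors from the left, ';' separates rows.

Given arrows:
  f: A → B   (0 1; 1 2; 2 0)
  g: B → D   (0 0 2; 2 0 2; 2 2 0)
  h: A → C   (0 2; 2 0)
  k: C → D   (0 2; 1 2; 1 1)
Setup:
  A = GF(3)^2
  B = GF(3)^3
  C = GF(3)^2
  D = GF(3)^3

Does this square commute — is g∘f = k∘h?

Answer: DOES NOT COMMUTE

Derivation:
1) trace f;g:
  e0=⟨1,0⟩ f→⟨0,1,2⟩ g→⟨1,1,2⟩
  e1=⟨0,1⟩ f→⟨1,2,0⟩ g→⟨0,2,0⟩
  result₁ = (1 0; 1 2; 2 0)
2) trace h;k:
  e0=⟨1,0⟩ h→⟨0,2⟩ k→⟨1,1,2⟩
  e1=⟨0,1⟩ h→⟨2,0⟩ k→⟨0,2,2⟩
  result₂ = (1 0; 1 2; 2 2)
Equal? NO — does not commute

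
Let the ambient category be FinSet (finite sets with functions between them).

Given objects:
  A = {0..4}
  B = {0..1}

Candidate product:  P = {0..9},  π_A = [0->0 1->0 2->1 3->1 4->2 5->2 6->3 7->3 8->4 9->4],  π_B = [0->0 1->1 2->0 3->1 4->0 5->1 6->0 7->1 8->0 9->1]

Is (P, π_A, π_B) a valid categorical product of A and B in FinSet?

Answer: VALID PRODUCT

Derivation:
|A|·|B| = 5·2 = 10;  |P| = 10
Check the pairing map k ↦ (π_A(k), π_B(k)):
  0 -> (0,0)
  1 -> (0,1)
  2 -> (1,0)
  3 -> (1,1)
  4 -> (2,0)
  5 -> (2,1)
  6 -> (3,0)
  7 -> (3,1)
  8 -> (4,0)
  9 -> (4,1)
distinct pairs in image: 10 / 10 needed
  → bijection onto A×B; projections well-typed.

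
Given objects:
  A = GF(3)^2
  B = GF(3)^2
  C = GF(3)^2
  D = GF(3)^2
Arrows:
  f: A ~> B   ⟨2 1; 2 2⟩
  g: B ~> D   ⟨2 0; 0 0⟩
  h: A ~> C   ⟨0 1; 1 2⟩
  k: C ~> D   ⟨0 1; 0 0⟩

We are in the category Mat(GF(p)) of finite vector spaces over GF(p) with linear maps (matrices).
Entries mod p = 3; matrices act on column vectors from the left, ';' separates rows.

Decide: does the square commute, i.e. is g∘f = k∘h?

Answer: COMMUTES

Derivation:
Path 1 = f;g:
  e0=[1,0] f~>[2,2] g~>[1,0]
  e1=[0,1] f~>[1,2] g~>[2,0]
  result₁ = ⟨1 2; 0 0⟩
Path 2 = h;k:
  e0=[1,0] h~>[0,1] k~>[1,0]
  e1=[0,1] h~>[1,2] k~>[2,0]
  result₂ = ⟨1 2; 0 0⟩
Equal? equal; square commutes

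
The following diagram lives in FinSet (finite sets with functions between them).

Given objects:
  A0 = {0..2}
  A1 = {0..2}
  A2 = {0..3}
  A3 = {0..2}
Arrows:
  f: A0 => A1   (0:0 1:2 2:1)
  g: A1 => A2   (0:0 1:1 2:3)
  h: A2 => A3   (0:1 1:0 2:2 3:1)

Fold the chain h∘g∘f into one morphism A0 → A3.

Answer: (0:1 1:1 2:0)

Trace:
  0 f=>0 g=>0 h=>1
  1 f=>2 g=>3 h=>1
  2 f=>1 g=>1 h=>0
result: (0:1 1:1 2:0)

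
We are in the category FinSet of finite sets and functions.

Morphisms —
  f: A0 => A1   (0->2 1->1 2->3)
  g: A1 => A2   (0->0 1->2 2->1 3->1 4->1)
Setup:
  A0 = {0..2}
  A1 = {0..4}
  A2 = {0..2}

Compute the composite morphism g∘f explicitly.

  0 f=>2 g=>1
  1 f=>1 g=>2
  2 f=>3 g=>1
result: (0->1 1->2 2->1)

Answer: (0->1 1->2 2->1)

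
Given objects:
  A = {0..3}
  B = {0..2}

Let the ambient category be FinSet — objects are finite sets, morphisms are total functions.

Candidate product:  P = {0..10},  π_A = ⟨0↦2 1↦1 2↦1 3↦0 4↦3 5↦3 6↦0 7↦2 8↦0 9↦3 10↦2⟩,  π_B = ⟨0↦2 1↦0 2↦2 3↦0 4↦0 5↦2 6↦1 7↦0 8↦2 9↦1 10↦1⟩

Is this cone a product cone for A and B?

Answer: NOT A VALID PRODUCT — |P|=11 ≠ |A|·|B|=12

Trace:
|A|·|B| = 4·3 = 12;  |P| = 11
  → cardinalities differ; no bijection possible.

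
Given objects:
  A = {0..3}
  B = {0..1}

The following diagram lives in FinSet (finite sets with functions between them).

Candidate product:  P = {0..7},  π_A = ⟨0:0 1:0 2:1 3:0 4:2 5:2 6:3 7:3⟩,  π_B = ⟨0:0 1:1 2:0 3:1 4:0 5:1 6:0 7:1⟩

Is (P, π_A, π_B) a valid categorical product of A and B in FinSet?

Answer: NOT A VALID PRODUCT — duplicate pair at indices 1,3

Trace:
|A|·|B| = 4·2 = 8;  |P| = 8
Check the pairing map k ↦ (π_A(k), π_B(k)):
  0 : (0,0)
  1 : (0,1)
  2 : (1,0)
  3 : (0,1)  ✗ repeats pair of k=1
  4 : (2,0)
  5 : (2,1)
  6 : (3,0)
  7 : (3,1)
distinct pairs in image: 7 / 8 needed
  → (0,1) hit at k=1 and k=3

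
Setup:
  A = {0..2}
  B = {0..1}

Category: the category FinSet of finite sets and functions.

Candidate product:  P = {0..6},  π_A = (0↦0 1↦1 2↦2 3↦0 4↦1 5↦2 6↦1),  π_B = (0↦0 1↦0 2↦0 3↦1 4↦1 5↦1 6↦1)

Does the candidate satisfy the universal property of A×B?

Answer: NOT A VALID PRODUCT — |P|=7 ≠ |A|·|B|=6

Derivation:
|A|·|B| = 3·2 = 6;  |P| = 7
  → cardinalities differ; no bijection possible.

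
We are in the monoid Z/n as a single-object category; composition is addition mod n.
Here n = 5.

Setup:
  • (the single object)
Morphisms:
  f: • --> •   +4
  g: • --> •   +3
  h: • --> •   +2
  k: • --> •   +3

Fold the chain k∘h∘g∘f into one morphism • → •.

Answer: +2

Trace:
  0 +4≡4 +3≡2 +2≡4 +3≡2  (mod 5)
⟦path⟧: +2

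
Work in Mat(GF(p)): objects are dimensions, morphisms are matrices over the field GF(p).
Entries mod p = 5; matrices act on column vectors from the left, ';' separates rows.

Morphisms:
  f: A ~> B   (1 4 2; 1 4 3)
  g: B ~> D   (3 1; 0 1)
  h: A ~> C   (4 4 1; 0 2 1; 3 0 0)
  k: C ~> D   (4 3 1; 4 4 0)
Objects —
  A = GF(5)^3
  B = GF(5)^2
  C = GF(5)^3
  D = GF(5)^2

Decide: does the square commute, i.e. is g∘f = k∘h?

Answer: DOES NOT COMMUTE

Work:
Path 1 = f;g:
  e0=[1,0,0] f~>[1,1] g~>[4,1]
  e1=[0,1,0] f~>[4,4] g~>[1,4]
  e2=[0,0,1] f~>[2,3] g~>[4,3]
  ⟦path⟧₁ = (4 1 4; 1 4 3)
Path 2 = h;k:
  e0=[1,0,0] h~>[4,0,3] k~>[4,1]
  e1=[0,1,0] h~>[4,2,0] k~>[2,4]
  e2=[0,0,1] h~>[1,1,0] k~>[2,3]
  ⟦path⟧₂ = (4 2 2; 1 4 3)
Equal? distinct morphisms ✗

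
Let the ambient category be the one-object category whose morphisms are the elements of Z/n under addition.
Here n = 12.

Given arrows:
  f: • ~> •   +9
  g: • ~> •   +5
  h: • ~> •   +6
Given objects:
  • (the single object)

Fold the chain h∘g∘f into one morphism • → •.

Answer: +8

Derivation:
  0 +9≡9 +5≡2 +6≡8  (mod 12)
composite: +8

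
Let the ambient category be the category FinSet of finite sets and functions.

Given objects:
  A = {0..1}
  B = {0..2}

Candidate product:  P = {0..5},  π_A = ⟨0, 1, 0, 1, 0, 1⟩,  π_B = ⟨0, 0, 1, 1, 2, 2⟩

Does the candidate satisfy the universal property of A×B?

|A|·|B| = 2·3 = 6;  |P| = 6
Check the pairing map k ↦ (π_A(k), π_B(k)):
  0 ↦ (0,0)
  1 ↦ (1,0)
  2 ↦ (0,1)
  3 ↦ (1,1)
  4 ↦ (0,2)
  5 ↦ (1,2)
distinct pairs in image: 6 / 6 needed
  → bijection onto A×B; projections well-typed.

Answer: VALID PRODUCT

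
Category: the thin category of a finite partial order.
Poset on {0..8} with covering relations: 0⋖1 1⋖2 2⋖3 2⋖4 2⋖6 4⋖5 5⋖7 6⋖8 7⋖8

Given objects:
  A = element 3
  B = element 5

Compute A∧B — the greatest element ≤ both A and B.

Lower bounds of A=3 and B=5: {0,1,2}
  0 <= 2
  1 <= 2
  2 <= 2
glb = 2

Answer: A∧B = 2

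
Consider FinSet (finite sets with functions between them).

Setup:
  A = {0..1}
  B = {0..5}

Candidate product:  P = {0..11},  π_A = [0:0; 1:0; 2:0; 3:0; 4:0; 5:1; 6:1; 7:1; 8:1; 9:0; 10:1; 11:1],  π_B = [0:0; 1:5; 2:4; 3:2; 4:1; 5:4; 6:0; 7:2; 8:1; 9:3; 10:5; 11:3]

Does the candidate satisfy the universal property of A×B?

Answer: VALID PRODUCT

Trace:
|A|·|B| = 2·6 = 12;  |P| = 12
Check the pairing map k ↦ (π_A(k), π_B(k)):
  0 : (0,0)
  1 : (0,5)
  2 : (0,4)
  3 : (0,2)
  4 : (0,1)
  5 : (1,4)
  6 : (1,0)
  7 : (1,2)
  8 : (1,1)
  9 : (0,3)
  10 : (1,5)
  11 : (1,3)
distinct pairs in image: 12 / 12 needed
  → bijection onto A×B; projections well-typed.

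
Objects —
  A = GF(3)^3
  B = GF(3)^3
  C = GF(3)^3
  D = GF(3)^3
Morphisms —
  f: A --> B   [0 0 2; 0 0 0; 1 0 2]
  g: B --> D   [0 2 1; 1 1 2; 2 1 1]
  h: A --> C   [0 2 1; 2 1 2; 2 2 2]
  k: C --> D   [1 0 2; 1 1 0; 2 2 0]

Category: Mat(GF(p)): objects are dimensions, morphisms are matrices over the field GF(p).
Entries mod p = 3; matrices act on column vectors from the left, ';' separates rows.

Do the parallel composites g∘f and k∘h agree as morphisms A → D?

Along f;g (path 1):
  e0=(1,0,0) f-->(0,0,1) g-->(1,2,1)
  e1=(0,1,0) f-->(0,0,0) g-->(0,0,0)
  e2=(0,0,1) f-->(2,0,2) g-->(2,0,0)
  result₁ = [1 0 2; 2 0 0; 1 0 0]
Along h;k (path 2):
  e0=(1,0,0) h-->(0,2,2) k-->(1,2,1)
  e1=(0,1,0) h-->(2,1,2) k-->(0,0,0)
  e2=(0,0,1) h-->(1,2,2) k-->(2,0,0)
  result₂ = [1 0 2; 2 0 0; 1 0 0]
Equal? equal; square commutes

Answer: COMMUTES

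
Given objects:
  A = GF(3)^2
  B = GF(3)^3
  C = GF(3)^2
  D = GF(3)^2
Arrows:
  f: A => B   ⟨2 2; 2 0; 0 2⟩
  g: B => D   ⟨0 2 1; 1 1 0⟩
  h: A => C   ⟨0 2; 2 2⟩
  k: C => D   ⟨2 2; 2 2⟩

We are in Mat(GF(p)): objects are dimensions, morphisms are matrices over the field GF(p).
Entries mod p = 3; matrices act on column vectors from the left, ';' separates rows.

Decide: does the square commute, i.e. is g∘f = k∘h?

Answer: COMMUTES

Trace:
Path 1 = f;g:
  e0=[1,0] f=>[2,2,0] g=>[1,1]
  e1=[0,1] f=>[2,0,2] g=>[2,2]
  composite₁ = ⟨1 2; 1 2⟩
Path 2 = h;k:
  e0=[1,0] h=>[0,2] k=>[1,1]
  e1=[0,1] h=>[2,2] k=>[2,2]
  composite₂ = ⟨1 2; 1 2⟩
Equal? same morphism ✓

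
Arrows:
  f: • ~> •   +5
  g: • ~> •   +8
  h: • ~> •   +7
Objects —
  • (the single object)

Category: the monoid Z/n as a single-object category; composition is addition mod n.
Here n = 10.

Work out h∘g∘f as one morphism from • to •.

Answer: +0

Derivation:
  0 +5≡5 +8≡3 +7≡0  (mod 10)
result: +0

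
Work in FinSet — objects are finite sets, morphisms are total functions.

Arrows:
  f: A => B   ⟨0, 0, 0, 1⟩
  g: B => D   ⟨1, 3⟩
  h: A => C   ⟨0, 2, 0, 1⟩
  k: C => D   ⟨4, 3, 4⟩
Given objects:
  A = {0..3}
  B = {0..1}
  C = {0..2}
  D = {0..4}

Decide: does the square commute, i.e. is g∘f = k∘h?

Path 1 = f;g:
  0 f=>0 g=>1
  1 f=>0 g=>1
  2 f=>0 g=>1
  3 f=>1 g=>3
  composite₁ = ⟨1, 1, 1, 3⟩
Path 2 = h;k:
  0 h=>0 k=>4
  1 h=>2 k=>4
  2 h=>0 k=>4
  3 h=>1 k=>3
  composite₂ = ⟨4, 4, 4, 3⟩
Equal? differ; not commutative

Answer: DOES NOT COMMUTE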